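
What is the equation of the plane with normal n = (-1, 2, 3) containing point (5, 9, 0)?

The plane through P with normal n = (a, b, c) satisfies n·(r - P) = 0,
i.e. ax + by + cz = a·x₀ + b·y₀ + c·z₀.
d = (-1)·5 + 2·9 + 3·0
  = -5 + 18 + 0
  = 13
Equation: -x + 2y + 3z = 13

-x + 2y + 3z = 13


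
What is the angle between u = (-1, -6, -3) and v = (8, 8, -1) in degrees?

u·v = (-1)·8 + (-6)·8 + (-3)·(-1) = -8 - 48 + 3 = -53
|u| = √((-1)² + (-6)² + (-3)²) = √46 ≈ 6.782
|v| = √(8² + 8² + (-1)²) = √129 ≈ 11.36
cos θ = (u·v)/(|u||v|) = -53/(6.782·11.36) ≈ -0.688
θ = arccos(-0.688) ≈ 133.5°

133.5°


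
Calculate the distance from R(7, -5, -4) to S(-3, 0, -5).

d = √[(x₂-x₁)² + (y₂-y₁)² + (z₂-z₁)²]
  = √[(-10)² + 5² + (-1)²]
  = √[100 + 25 + 1]
  = √126
  ≈ 11.22

11.22


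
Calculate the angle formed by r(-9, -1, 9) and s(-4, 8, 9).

r·s = (-9)·(-4) + (-1)·8 + 9·9 = 36 - 8 + 81 = 109
|r| = √((-9)² + (-1)² + 9²) = √163 ≈ 12.77
|s| = √((-4)² + 8² + 9²) = √161 ≈ 12.69
cos θ = (r·s)/(|r||s|) = 109/(12.77·12.69) ≈ 0.6729
θ = arccos(0.6729) ≈ 47.71°

47.71°


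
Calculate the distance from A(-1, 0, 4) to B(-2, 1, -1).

d = √[(x₂-x₁)² + (y₂-y₁)² + (z₂-z₁)²]
  = √[(-1)² + 1² + (-5)²]
  = √[1 + 1 + 25]
  = √27
  ≈ 5.196

5.196


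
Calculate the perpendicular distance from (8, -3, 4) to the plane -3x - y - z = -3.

distance = |a·x₀ + b·y₀ + c·z₀ - d| / √(a² + b² + c²)
  = |(-3)·8 + (-1)·(-3) + (-1)·4 - (-3)| / √((-3)² + (-1)² + (-1)²)
  = |-24 + 3 - 4 + 3| / √(9 + 1 + 1)
  = |-22| / √11
  = 22 / 3.317
  ≈ 6.633

6.633


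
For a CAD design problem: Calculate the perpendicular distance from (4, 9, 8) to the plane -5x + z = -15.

distance = |a·x₀ + b·y₀ + c·z₀ - d| / √(a² + b² + c²)
  = |(-5)·4 + 0·9 + 1·8 - (-15)| / √((-5)² + 0² + 1²)
  = |-20 + 0 + 8 + 15| / √(25 + 0 + 1)
  = |3| / √26
  = 3 / 5.099
  ≈ 0.5883

0.5883


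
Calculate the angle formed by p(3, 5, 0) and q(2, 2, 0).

p·q = 3·2 + 5·2 + 0·0 = 6 + 10 + 0 = 16
|p| = √(3² + 5² + 0²) = √34 ≈ 5.831
|q| = √(2² + 2² + 0²) = √8 ≈ 2.828
cos θ = (p·q)/(|p||q|) = 16/(5.831·2.828) ≈ 0.9701
θ = arccos(0.9701) ≈ 14.04°

14.04°


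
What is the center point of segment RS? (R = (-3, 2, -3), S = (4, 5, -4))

M = ((x₁+x₂)/2, (y₁+y₂)/2, (z₁+z₂)/2)
  = ((-3 + 4)/2, (2 + 5)/2, (-3 - 4)/2)
  = (1/2, 7/2, -7/2)
  = (0.5, 3.5, -3.5)

(0.5, 3.5, -3.5)


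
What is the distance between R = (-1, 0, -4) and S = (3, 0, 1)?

d = √[(x₂-x₁)² + (y₂-y₁)² + (z₂-z₁)²]
  = √[4² + 0² + 5²]
  = √[16 + 0 + 25]
  = √41
  ≈ 6.403

6.403


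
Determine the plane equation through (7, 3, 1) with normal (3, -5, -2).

The plane through P with normal n = (a, b, c) satisfies n·(r - P) = 0,
i.e. ax + by + cz = a·x₀ + b·y₀ + c·z₀.
d = 3·7 + (-5)·3 + (-2)·1
  = 21 - 15 - 2
  = 4
Equation: 3x - 5y - 2z = 4

3x - 5y - 2z = 4


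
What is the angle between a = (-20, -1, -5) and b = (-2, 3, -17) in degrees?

a·b = (-20)·(-2) + (-1)·3 + (-5)·(-17) = 40 - 3 + 85 = 122
|a| = √((-20)² + (-1)² + (-5)²) = √426 ≈ 20.64
|b| = √((-2)² + 3² + (-17)²) = √302 ≈ 17.38
cos θ = (a·b)/(|a||b|) = 122/(20.64·17.38) ≈ 0.3401
θ = arccos(0.3401) ≈ 70.11°

70.11°


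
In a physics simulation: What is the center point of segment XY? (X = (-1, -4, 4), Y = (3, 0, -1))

M = ((x₁+x₂)/2, (y₁+y₂)/2, (z₁+z₂)/2)
  = ((-1 + 3)/2, (-4 + 0)/2, (4 - 1)/2)
  = (2/2, -4/2, 3/2)
  = (1, -2, 1.5)

(1, -2, 1.5)


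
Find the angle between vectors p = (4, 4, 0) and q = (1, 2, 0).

p·q = 4·1 + 4·2 + 0·0 = 4 + 8 + 0 = 12
|p| = √(4² + 4² + 0²) = √32 ≈ 5.657
|q| = √(1² + 2² + 0²) = √5 ≈ 2.236
cos θ = (p·q)/(|p||q|) = 12/(5.657·2.236) ≈ 0.9487
θ = arccos(0.9487) ≈ 18.43°

18.43°


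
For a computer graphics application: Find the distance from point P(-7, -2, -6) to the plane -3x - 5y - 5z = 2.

distance = |a·x₀ + b·y₀ + c·z₀ - d| / √(a² + b² + c²)
  = |(-3)·(-7) + (-5)·(-2) + (-5)·(-6) - 2| / √((-3)² + (-5)² + (-5)²)
  = |21 + 10 + 30 - 2| / √(9 + 25 + 25)
  = |59| / √59
  = 59 / 7.681
  ≈ 7.681

7.681


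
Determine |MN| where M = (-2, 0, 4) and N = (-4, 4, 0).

d = √[(x₂-x₁)² + (y₂-y₁)² + (z₂-z₁)²]
  = √[(-2)² + 4² + (-4)²]
  = √[4 + 16 + 16]
  = √36
  ≈ 6

6


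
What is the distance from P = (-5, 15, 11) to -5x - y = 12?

distance = |a·x₀ + b·y₀ + c·z₀ - d| / √(a² + b² + c²)
  = |(-5)·(-5) + (-1)·15 + 0·11 - 12| / √((-5)² + (-1)² + 0²)
  = |25 - 15 + 0 - 12| / √(25 + 1 + 0)
  = |-2| / √26
  = 2 / 5.099
  ≈ 0.3922

0.3922


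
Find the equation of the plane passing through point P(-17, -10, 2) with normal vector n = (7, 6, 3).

The plane through P with normal n = (a, b, c) satisfies n·(r - P) = 0,
i.e. ax + by + cz = a·x₀ + b·y₀ + c·z₀.
d = 7·(-17) + 6·(-10) + 3·2
  = -119 - 60 + 6
  = -173
Equation: 7x + 6y + 3z = -173

7x + 6y + 3z = -173


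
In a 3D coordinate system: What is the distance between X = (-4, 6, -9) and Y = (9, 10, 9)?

d = √[(x₂-x₁)² + (y₂-y₁)² + (z₂-z₁)²]
  = √[13² + 4² + 18²]
  = √[169 + 16 + 324]
  = √509
  ≈ 22.56

22.56


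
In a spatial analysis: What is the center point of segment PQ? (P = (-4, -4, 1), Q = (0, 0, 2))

M = ((x₁+x₂)/2, (y₁+y₂)/2, (z₁+z₂)/2)
  = ((-4 + 0)/2, (-4 + 0)/2, (1 + 2)/2)
  = (-4/2, -4/2, 3/2)
  = (-2, -2, 1.5)

(-2, -2, 1.5)


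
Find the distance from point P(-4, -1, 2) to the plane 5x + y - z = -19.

distance = |a·x₀ + b·y₀ + c·z₀ - d| / √(a² + b² + c²)
  = |5·(-4) + 1·(-1) + (-1)·2 - (-19)| / √(5² + 1² + (-1)²)
  = |-20 - 1 - 2 + 19| / √(25 + 1 + 1)
  = |-4| / √27
  = 4 / 5.196
  ≈ 0.7698

0.7698


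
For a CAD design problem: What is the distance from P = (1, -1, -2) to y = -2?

distance = |a·x₀ + b·y₀ + c·z₀ - d| / √(a² + b² + c²)
  = |0·1 + 1·(-1) + 0·(-2) - (-2)| / √(0² + 1² + 0²)
  = |0 - 1 + 0 + 2| / √(0 + 1 + 0)
  = |1| / √1
  = 1 / 1
  ≈ 1

1


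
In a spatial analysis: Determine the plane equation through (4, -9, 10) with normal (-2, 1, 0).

The plane through P with normal n = (a, b, c) satisfies n·(r - P) = 0,
i.e. ax + by + cz = a·x₀ + b·y₀ + c·z₀.
d = (-2)·4 + 1·(-9) + 0·10
  = -8 - 9 + 0
  = -17
Equation: -2x + y = -17

-2x + y = -17


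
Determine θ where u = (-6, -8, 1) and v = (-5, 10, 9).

u·v = (-6)·(-5) + (-8)·10 + 1·9 = 30 - 80 + 9 = -41
|u| = √((-6)² + (-8)² + 1²) = √101 ≈ 10.05
|v| = √((-5)² + 10² + 9²) = √206 ≈ 14.35
cos θ = (u·v)/(|u||v|) = -41/(10.05·14.35) ≈ -0.2842
θ = arccos(-0.2842) ≈ 106.5°

106.5°


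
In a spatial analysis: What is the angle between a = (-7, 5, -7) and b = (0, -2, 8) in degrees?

a·b = (-7)·0 + 5·(-2) + (-7)·8 = 0 - 10 - 56 = -66
|a| = √((-7)² + 5² + (-7)²) = √123 ≈ 11.09
|b| = √(0² + (-2)² + 8²) = √68 ≈ 8.246
cos θ = (a·b)/(|a||b|) = -66/(11.09·8.246) ≈ -0.7217
θ = arccos(-0.7217) ≈ 136.2°

136.2°


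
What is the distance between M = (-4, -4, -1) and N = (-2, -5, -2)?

d = √[(x₂-x₁)² + (y₂-y₁)² + (z₂-z₁)²]
  = √[2² + (-1)² + (-1)²]
  = √[4 + 1 + 1]
  = √6
  ≈ 2.449

2.449


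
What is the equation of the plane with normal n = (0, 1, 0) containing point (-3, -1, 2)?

The plane through P with normal n = (a, b, c) satisfies n·(r - P) = 0,
i.e. ax + by + cz = a·x₀ + b·y₀ + c·z₀.
d = 0·(-3) + 1·(-1) + 0·2
  = 0 - 1 + 0
  = -1
Equation: y = -1

y = -1


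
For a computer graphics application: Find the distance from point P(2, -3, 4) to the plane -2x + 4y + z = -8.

distance = |a·x₀ + b·y₀ + c·z₀ - d| / √(a² + b² + c²)
  = |(-2)·2 + 4·(-3) + 1·4 - (-8)| / √((-2)² + 4² + 1²)
  = |-4 - 12 + 4 + 8| / √(4 + 16 + 1)
  = |-4| / √21
  = 4 / 4.583
  ≈ 0.8729

0.8729


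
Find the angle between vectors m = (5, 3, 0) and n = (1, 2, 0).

m·n = 5·1 + 3·2 + 0·0 = 5 + 6 + 0 = 11
|m| = √(5² + 3² + 0²) = √34 ≈ 5.831
|n| = √(1² + 2² + 0²) = √5 ≈ 2.236
cos θ = (m·n)/(|m||n|) = 11/(5.831·2.236) ≈ 0.8437
θ = arccos(0.8437) ≈ 32.47°

32.47°


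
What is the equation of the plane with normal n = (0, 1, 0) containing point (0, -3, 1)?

The plane through P with normal n = (a, b, c) satisfies n·(r - P) = 0,
i.e. ax + by + cz = a·x₀ + b·y₀ + c·z₀.
d = 0·0 + 1·(-3) + 0·1
  = 0 - 3 + 0
  = -3
Equation: y = -3

y = -3


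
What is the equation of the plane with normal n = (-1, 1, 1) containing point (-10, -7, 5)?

The plane through P with normal n = (a, b, c) satisfies n·(r - P) = 0,
i.e. ax + by + cz = a·x₀ + b·y₀ + c·z₀.
d = (-1)·(-10) + 1·(-7) + 1·5
  = 10 - 7 + 5
  = 8
Equation: -x + y + z = 8

-x + y + z = 8


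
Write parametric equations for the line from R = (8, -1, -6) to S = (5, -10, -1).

Direction vector d = S - R = (5 - 8, -10 + 1, -1 + 6) = (-3, -9, 5)
Parametric form r = R + t·d:
x = 8 - 3t, y = -1 - 9t, z = -6 + 5t

x = 8 - 3t, y = -1 - 9t, z = -6 + 5t


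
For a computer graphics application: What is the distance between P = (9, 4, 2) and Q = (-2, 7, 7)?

d = √[(x₂-x₁)² + (y₂-y₁)² + (z₂-z₁)²]
  = √[(-11)² + 3² + 5²]
  = √[121 + 9 + 25]
  = √155
  ≈ 12.45

12.45


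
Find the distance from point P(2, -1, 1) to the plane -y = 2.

distance = |a·x₀ + b·y₀ + c·z₀ - d| / √(a² + b² + c²)
  = |0·2 + (-1)·(-1) + 0·1 - 2| / √(0² + (-1)² + 0²)
  = |0 + 1 + 0 - 2| / √(0 + 1 + 0)
  = |-1| / √1
  = 1 / 1
  ≈ 1

1


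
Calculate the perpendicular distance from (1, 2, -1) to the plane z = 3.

distance = |a·x₀ + b·y₀ + c·z₀ - d| / √(a² + b² + c²)
  = |0·1 + 0·2 + 1·(-1) - 3| / √(0² + 0² + 1²)
  = |0 + 0 - 1 - 3| / √(0 + 0 + 1)
  = |-4| / √1
  = 4 / 1
  ≈ 4

4


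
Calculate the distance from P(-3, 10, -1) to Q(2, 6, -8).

d = √[(x₂-x₁)² + (y₂-y₁)² + (z₂-z₁)²]
  = √[5² + (-4)² + (-7)²]
  = √[25 + 16 + 49]
  = √90
  ≈ 9.487

9.487


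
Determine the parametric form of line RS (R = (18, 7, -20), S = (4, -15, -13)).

Direction vector d = S - R = (4 - 18, -15 - 7, -13 + 20) = (-14, -22, 7)
Parametric form r = R + t·d:
x = 18 - 14t, y = 7 - 22t, z = -20 + 7t

x = 18 - 14t, y = 7 - 22t, z = -20 + 7t


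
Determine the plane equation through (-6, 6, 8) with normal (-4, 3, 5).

The plane through P with normal n = (a, b, c) satisfies n·(r - P) = 0,
i.e. ax + by + cz = a·x₀ + b·y₀ + c·z₀.
d = (-4)·(-6) + 3·6 + 5·8
  = 24 + 18 + 40
  = 82
Equation: -4x + 3y + 5z = 82

-4x + 3y + 5z = 82


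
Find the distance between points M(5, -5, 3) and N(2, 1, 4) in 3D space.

d = √[(x₂-x₁)² + (y₂-y₁)² + (z₂-z₁)²]
  = √[(-3)² + 6² + 1²]
  = √[9 + 36 + 1]
  = √46
  ≈ 6.782

6.782


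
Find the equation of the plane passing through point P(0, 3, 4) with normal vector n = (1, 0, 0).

The plane through P with normal n = (a, b, c) satisfies n·(r - P) = 0,
i.e. ax + by + cz = a·x₀ + b·y₀ + c·z₀.
d = 1·0 + 0·3 + 0·4
  = 0 + 0 + 0
  = 0
Equation: x = 0

x = 0


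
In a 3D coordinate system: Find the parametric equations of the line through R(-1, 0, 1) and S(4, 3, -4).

Direction vector d = S - R = (4 + 1, 3 + 0, -4 - 1) = (5, 3, -5)
Parametric form r = R + t·d:
x = -1 + 5t, y = 0 + 3t, z = 1 - 5t

x = -1 + 5t, y = 0 + 3t, z = 1 - 5t


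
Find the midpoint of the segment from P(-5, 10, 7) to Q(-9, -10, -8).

M = ((x₁+x₂)/2, (y₁+y₂)/2, (z₁+z₂)/2)
  = ((-5 - 9)/2, (10 - 10)/2, (7 - 8)/2)
  = (-14/2, 0/2, -1/2)
  = (-7, 0, -0.5)

(-7, 0, -0.5)


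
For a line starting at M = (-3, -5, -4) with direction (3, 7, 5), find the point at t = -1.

P(t) = M + t·d
  = (-3 + 3·(-1), -5 + 7·(-1), -4 + 5·(-1))
  = (-3 - 3, -5 - 7, -4 - 5)
  = (-6, -12, -9)

(-6, -12, -9)


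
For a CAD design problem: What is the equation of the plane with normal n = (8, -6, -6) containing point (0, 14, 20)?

The plane through P with normal n = (a, b, c) satisfies n·(r - P) = 0,
i.e. ax + by + cz = a·x₀ + b·y₀ + c·z₀.
d = 8·0 + (-6)·14 + (-6)·20
  = 0 - 84 - 120
  = -204
Equation: 8x - 6y - 6z = -204

8x - 6y - 6z = -204


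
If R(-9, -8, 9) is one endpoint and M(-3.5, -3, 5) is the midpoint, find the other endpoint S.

S = 2M - R
  = (2·(-3.5) - (-9), 2·(-3) - (-8), 2·5 - 9)
  = (-7 + 9, -6 + 8, 10 - 9)
  = (2, 2, 1)

(2, 2, 1)


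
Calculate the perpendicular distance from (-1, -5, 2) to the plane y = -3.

distance = |a·x₀ + b·y₀ + c·z₀ - d| / √(a² + b² + c²)
  = |0·(-1) + 1·(-5) + 0·2 - (-3)| / √(0² + 1² + 0²)
  = |0 - 5 + 0 + 3| / √(0 + 1 + 0)
  = |-2| / √1
  = 2 / 1
  ≈ 2

2


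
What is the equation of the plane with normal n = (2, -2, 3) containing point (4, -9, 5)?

The plane through P with normal n = (a, b, c) satisfies n·(r - P) = 0,
i.e. ax + by + cz = a·x₀ + b·y₀ + c·z₀.
d = 2·4 + (-2)·(-9) + 3·5
  = 8 + 18 + 15
  = 41
Equation: 2x - 2y + 3z = 41

2x - 2y + 3z = 41


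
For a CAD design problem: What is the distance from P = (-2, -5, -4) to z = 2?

distance = |a·x₀ + b·y₀ + c·z₀ - d| / √(a² + b² + c²)
  = |0·(-2) + 0·(-5) + 1·(-4) - 2| / √(0² + 0² + 1²)
  = |0 + 0 - 4 - 2| / √(0 + 0 + 1)
  = |-6| / √1
  = 6 / 1
  ≈ 6

6


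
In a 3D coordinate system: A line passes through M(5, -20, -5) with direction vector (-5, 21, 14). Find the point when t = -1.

P(t) = M + t·d
  = (5 + (-5)·(-1), -20 + 21·(-1), -5 + 14·(-1))
  = (5 + 5, -20 - 21, -5 - 14)
  = (10, -41, -19)

(10, -41, -19)


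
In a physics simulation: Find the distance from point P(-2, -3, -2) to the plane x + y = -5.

distance = |a·x₀ + b·y₀ + c·z₀ - d| / √(a² + b² + c²)
  = |1·(-2) + 1·(-3) + 0·(-2) - (-5)| / √(1² + 1² + 0²)
  = |-2 - 3 + 0 + 5| / √(1 + 1 + 0)
  = |0| / √2
  = 0 / 1.414
  ≈ 0

0


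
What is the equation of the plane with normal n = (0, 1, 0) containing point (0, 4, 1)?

The plane through P with normal n = (a, b, c) satisfies n·(r - P) = 0,
i.e. ax + by + cz = a·x₀ + b·y₀ + c·z₀.
d = 0·0 + 1·4 + 0·1
  = 0 + 4 + 0
  = 4
Equation: y = 4

y = 4


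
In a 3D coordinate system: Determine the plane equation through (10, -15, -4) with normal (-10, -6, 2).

The plane through P with normal n = (a, b, c) satisfies n·(r - P) = 0,
i.e. ax + by + cz = a·x₀ + b·y₀ + c·z₀.
d = (-10)·10 + (-6)·(-15) + 2·(-4)
  = -100 + 90 - 8
  = -18
Equation: -10x - 6y + 2z = -18

-10x - 6y + 2z = -18


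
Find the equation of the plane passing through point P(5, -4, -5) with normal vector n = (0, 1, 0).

The plane through P with normal n = (a, b, c) satisfies n·(r - P) = 0,
i.e. ax + by + cz = a·x₀ + b·y₀ + c·z₀.
d = 0·5 + 1·(-4) + 0·(-5)
  = 0 - 4 + 0
  = -4
Equation: y = -4

y = -4


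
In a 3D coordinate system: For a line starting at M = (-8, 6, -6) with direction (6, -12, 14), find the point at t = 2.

P(t) = M + t·d
  = (-8 + 6·2, 6 + (-12)·2, -6 + 14·2)
  = (-8 + 12, 6 - 24, -6 + 28)
  = (4, -18, 22)

(4, -18, 22)


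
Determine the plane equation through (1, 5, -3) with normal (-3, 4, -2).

The plane through P with normal n = (a, b, c) satisfies n·(r - P) = 0,
i.e. ax + by + cz = a·x₀ + b·y₀ + c·z₀.
d = (-3)·1 + 4·5 + (-2)·(-3)
  = -3 + 20 + 6
  = 23
Equation: -3x + 4y - 2z = 23

-3x + 4y - 2z = 23


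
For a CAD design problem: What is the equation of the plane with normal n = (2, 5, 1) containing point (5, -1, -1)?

The plane through P with normal n = (a, b, c) satisfies n·(r - P) = 0,
i.e. ax + by + cz = a·x₀ + b·y₀ + c·z₀.
d = 2·5 + 5·(-1) + 1·(-1)
  = 10 - 5 - 1
  = 4
Equation: 2x + 5y + z = 4

2x + 5y + z = 4


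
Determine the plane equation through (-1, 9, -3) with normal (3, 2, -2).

The plane through P with normal n = (a, b, c) satisfies n·(r - P) = 0,
i.e. ax + by + cz = a·x₀ + b·y₀ + c·z₀.
d = 3·(-1) + 2·9 + (-2)·(-3)
  = -3 + 18 + 6
  = 21
Equation: 3x + 2y - 2z = 21

3x + 2y - 2z = 21


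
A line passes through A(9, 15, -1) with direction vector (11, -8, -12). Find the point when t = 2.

P(t) = A + t·d
  = (9 + 11·2, 15 + (-8)·2, -1 + (-12)·2)
  = (9 + 22, 15 - 16, -1 - 24)
  = (31, -1, -25)

(31, -1, -25)


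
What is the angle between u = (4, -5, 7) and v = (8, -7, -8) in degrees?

u·v = 4·8 + (-5)·(-7) + 7·(-8) = 32 + 35 - 56 = 11
|u| = √(4² + (-5)² + 7²) = √90 ≈ 9.487
|v| = √(8² + (-7)² + (-8)²) = √177 ≈ 13.3
cos θ = (u·v)/(|u||v|) = 11/(9.487·13.3) ≈ 0.08715
θ = arccos(0.08715) ≈ 85°

85°


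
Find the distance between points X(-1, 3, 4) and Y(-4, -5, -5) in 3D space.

d = √[(x₂-x₁)² + (y₂-y₁)² + (z₂-z₁)²]
  = √[(-3)² + (-8)² + (-9)²]
  = √[9 + 64 + 81]
  = √154
  ≈ 12.41

12.41


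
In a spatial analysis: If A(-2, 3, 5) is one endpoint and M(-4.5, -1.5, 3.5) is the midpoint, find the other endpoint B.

B = 2M - A
  = (2·(-4.5) - (-2), 2·(-1.5) - 3, 2·3.5 - 5)
  = (-9 + 2, -3 - 3, 7 - 5)
  = (-7, -6, 2)

(-7, -6, 2)


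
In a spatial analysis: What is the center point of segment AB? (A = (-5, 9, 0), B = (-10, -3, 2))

M = ((x₁+x₂)/2, (y₁+y₂)/2, (z₁+z₂)/2)
  = ((-5 - 10)/2, (9 - 3)/2, (0 + 2)/2)
  = (-15/2, 6/2, 2/2)
  = (-7.5, 3, 1)

(-7.5, 3, 1)


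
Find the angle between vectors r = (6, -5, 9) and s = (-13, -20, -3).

r·s = 6·(-13) + (-5)·(-20) + 9·(-3) = -78 + 100 - 27 = -5
|r| = √(6² + (-5)² + 9²) = √142 ≈ 11.92
|s| = √((-13)² + (-20)² + (-3)²) = √578 ≈ 24.04
cos θ = (r·s)/(|r||s|) = -5/(11.92·24.04) ≈ -0.01745
θ = arccos(-0.01745) ≈ 91°

91°


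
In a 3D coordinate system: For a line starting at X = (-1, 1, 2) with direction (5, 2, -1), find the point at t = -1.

P(t) = X + t·d
  = (-1 + 5·(-1), 1 + 2·(-1), 2 + (-1)·(-1))
  = (-1 - 5, 1 - 2, 2 + 1)
  = (-6, -1, 3)

(-6, -1, 3)


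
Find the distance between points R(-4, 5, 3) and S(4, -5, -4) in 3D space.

d = √[(x₂-x₁)² + (y₂-y₁)² + (z₂-z₁)²]
  = √[8² + (-10)² + (-7)²]
  = √[64 + 100 + 49]
  = √213
  ≈ 14.59

14.59


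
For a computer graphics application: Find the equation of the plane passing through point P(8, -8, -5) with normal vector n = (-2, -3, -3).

The plane through P with normal n = (a, b, c) satisfies n·(r - P) = 0,
i.e. ax + by + cz = a·x₀ + b·y₀ + c·z₀.
d = (-2)·8 + (-3)·(-8) + (-3)·(-5)
  = -16 + 24 + 15
  = 23
Equation: -2x - 3y - 3z = 23

-2x - 3y - 3z = 23


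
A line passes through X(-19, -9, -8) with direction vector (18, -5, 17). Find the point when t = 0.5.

P(t) = X + t·d
  = (-19 + 18·0.5, -9 + (-5)·0.5, -8 + 17·0.5)
  = (-19 + 9, -9 - 2.5, -8 + 8.5)
  = (-10, -11.5, 0.5)

(-10, -11.5, 0.5)


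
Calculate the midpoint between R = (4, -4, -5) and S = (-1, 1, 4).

M = ((x₁+x₂)/2, (y₁+y₂)/2, (z₁+z₂)/2)
  = ((4 - 1)/2, (-4 + 1)/2, (-5 + 4)/2)
  = (3/2, -3/2, -1/2)
  = (1.5, -1.5, -0.5)

(1.5, -1.5, -0.5)


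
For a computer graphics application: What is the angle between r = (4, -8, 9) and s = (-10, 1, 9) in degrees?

r·s = 4·(-10) + (-8)·1 + 9·9 = -40 - 8 + 81 = 33
|r| = √(4² + (-8)² + 9²) = √161 ≈ 12.69
|s| = √((-10)² + 1² + 9²) = √182 ≈ 13.49
cos θ = (r·s)/(|r||s|) = 33/(12.69·13.49) ≈ 0.1928
θ = arccos(0.1928) ≈ 78.88°

78.88°


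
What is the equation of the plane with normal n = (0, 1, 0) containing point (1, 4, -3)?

The plane through P with normal n = (a, b, c) satisfies n·(r - P) = 0,
i.e. ax + by + cz = a·x₀ + b·y₀ + c·z₀.
d = 0·1 + 1·4 + 0·(-3)
  = 0 + 4 + 0
  = 4
Equation: y = 4

y = 4


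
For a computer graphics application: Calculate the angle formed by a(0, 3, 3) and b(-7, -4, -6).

a·b = 0·(-7) + 3·(-4) + 3·(-6) = 0 - 12 - 18 = -30
|a| = √(0² + 3² + 3²) = √18 ≈ 4.243
|b| = √((-7)² + (-4)² + (-6)²) = √101 ≈ 10.05
cos θ = (a·b)/(|a||b|) = -30/(4.243·10.05) ≈ -0.7036
θ = arccos(-0.7036) ≈ 134.7°

134.7°


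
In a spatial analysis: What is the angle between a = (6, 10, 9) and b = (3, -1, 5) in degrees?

a·b = 6·3 + 10·(-1) + 9·5 = 18 - 10 + 45 = 53
|a| = √(6² + 10² + 9²) = √217 ≈ 14.73
|b| = √(3² + (-1)² + 5²) = √35 ≈ 5.916
cos θ = (a·b)/(|a||b|) = 53/(14.73·5.916) ≈ 0.6082
θ = arccos(0.6082) ≈ 52.54°

52.54°


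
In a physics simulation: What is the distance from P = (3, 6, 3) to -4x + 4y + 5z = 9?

distance = |a·x₀ + b·y₀ + c·z₀ - d| / √(a² + b² + c²)
  = |(-4)·3 + 4·6 + 5·3 - 9| / √((-4)² + 4² + 5²)
  = |-12 + 24 + 15 - 9| / √(16 + 16 + 25)
  = |18| / √57
  = 18 / 7.55
  ≈ 2.384

2.384


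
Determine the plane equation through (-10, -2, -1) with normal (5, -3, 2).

The plane through P with normal n = (a, b, c) satisfies n·(r - P) = 0,
i.e. ax + by + cz = a·x₀ + b·y₀ + c·z₀.
d = 5·(-10) + (-3)·(-2) + 2·(-1)
  = -50 + 6 - 2
  = -46
Equation: 5x - 3y + 2z = -46

5x - 3y + 2z = -46


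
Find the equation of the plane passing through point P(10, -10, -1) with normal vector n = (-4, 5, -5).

The plane through P with normal n = (a, b, c) satisfies n·(r - P) = 0,
i.e. ax + by + cz = a·x₀ + b·y₀ + c·z₀.
d = (-4)·10 + 5·(-10) + (-5)·(-1)
  = -40 - 50 + 5
  = -85
Equation: -4x + 5y - 5z = -85

-4x + 5y - 5z = -85


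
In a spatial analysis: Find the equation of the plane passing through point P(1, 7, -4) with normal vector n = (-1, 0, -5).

The plane through P with normal n = (a, b, c) satisfies n·(r - P) = 0,
i.e. ax + by + cz = a·x₀ + b·y₀ + c·z₀.
d = (-1)·1 + 0·7 + (-5)·(-4)
  = -1 + 0 + 20
  = 19
Equation: -x - 5z = 19

-x - 5z = 19


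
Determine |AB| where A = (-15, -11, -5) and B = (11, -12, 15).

d = √[(x₂-x₁)² + (y₂-y₁)² + (z₂-z₁)²]
  = √[26² + (-1)² + 20²]
  = √[676 + 1 + 400]
  = √1077
  ≈ 32.82

32.82


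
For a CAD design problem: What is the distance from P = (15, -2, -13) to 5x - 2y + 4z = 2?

distance = |a·x₀ + b·y₀ + c·z₀ - d| / √(a² + b² + c²)
  = |5·15 + (-2)·(-2) + 4·(-13) - 2| / √(5² + (-2)² + 4²)
  = |75 + 4 - 52 - 2| / √(25 + 4 + 16)
  = |25| / √45
  = 25 / 6.708
  ≈ 3.727

3.727


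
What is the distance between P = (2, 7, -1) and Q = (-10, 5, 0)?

d = √[(x₂-x₁)² + (y₂-y₁)² + (z₂-z₁)²]
  = √[(-12)² + (-2)² + 1²]
  = √[144 + 4 + 1]
  = √149
  ≈ 12.21

12.21


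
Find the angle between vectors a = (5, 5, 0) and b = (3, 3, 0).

a·b = 5·3 + 5·3 + 0·0 = 15 + 15 + 0 = 30
|a| = √(5² + 5² + 0²) = √50 ≈ 7.071
|b| = √(3² + 3² + 0²) = √18 ≈ 4.243
cos θ = (a·b)/(|a||b|) = 30/(7.071·4.243) ≈ 1
θ = arccos(1) ≈ 0°

0°


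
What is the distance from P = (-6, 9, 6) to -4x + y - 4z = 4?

distance = |a·x₀ + b·y₀ + c·z₀ - d| / √(a² + b² + c²)
  = |(-4)·(-6) + 1·9 + (-4)·6 - 4| / √((-4)² + 1² + (-4)²)
  = |24 + 9 - 24 - 4| / √(16 + 1 + 16)
  = |5| / √33
  = 5 / 5.745
  ≈ 0.8704

0.8704


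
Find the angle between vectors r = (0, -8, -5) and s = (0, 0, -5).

r·s = 0·0 + (-8)·0 + (-5)·(-5) = 0 + 0 + 25 = 25
|r| = √(0² + (-8)² + (-5)²) = √89 ≈ 9.434
|s| = √(0² + 0² + (-5)²) = √25 ≈ 5
cos θ = (r·s)/(|r||s|) = 25/(9.434·5) ≈ 0.53
θ = arccos(0.53) ≈ 57.99°

57.99°


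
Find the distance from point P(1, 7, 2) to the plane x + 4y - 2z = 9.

distance = |a·x₀ + b·y₀ + c·z₀ - d| / √(a² + b² + c²)
  = |1·1 + 4·7 + (-2)·2 - 9| / √(1² + 4² + (-2)²)
  = |1 + 28 - 4 - 9| / √(1 + 16 + 4)
  = |16| / √21
  = 16 / 4.583
  ≈ 3.491

3.491


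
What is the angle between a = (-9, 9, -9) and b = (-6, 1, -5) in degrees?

a·b = (-9)·(-6) + 9·1 + (-9)·(-5) = 54 + 9 + 45 = 108
|a| = √((-9)² + 9² + (-9)²) = √243 ≈ 15.59
|b| = √((-6)² + 1² + (-5)²) = √62 ≈ 7.874
cos θ = (a·b)/(|a||b|) = 108/(15.59·7.874) ≈ 0.8799
θ = arccos(0.8799) ≈ 28.37°

28.37°


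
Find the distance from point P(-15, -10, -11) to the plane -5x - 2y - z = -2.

distance = |a·x₀ + b·y₀ + c·z₀ - d| / √(a² + b² + c²)
  = |(-5)·(-15) + (-2)·(-10) + (-1)·(-11) - (-2)| / √((-5)² + (-2)² + (-1)²)
  = |75 + 20 + 11 + 2| / √(25 + 4 + 1)
  = |108| / √30
  = 108 / 5.477
  ≈ 19.72

19.72


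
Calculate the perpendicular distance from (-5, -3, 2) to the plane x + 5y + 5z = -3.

distance = |a·x₀ + b·y₀ + c·z₀ - d| / √(a² + b² + c²)
  = |1·(-5) + 5·(-3) + 5·2 - (-3)| / √(1² + 5² + 5²)
  = |-5 - 15 + 10 + 3| / √(1 + 25 + 25)
  = |-7| / √51
  = 7 / 7.141
  ≈ 0.9802

0.9802


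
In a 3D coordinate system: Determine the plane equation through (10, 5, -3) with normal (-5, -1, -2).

The plane through P with normal n = (a, b, c) satisfies n·(r - P) = 0,
i.e. ax + by + cz = a·x₀ + b·y₀ + c·z₀.
d = (-5)·10 + (-1)·5 + (-2)·(-3)
  = -50 - 5 + 6
  = -49
Equation: -5x - y - 2z = -49

-5x - y - 2z = -49


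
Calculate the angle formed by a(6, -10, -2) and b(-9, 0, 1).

a·b = 6·(-9) + (-10)·0 + (-2)·1 = -54 + 0 - 2 = -56
|a| = √(6² + (-10)² + (-2)²) = √140 ≈ 11.83
|b| = √((-9)² + 0² + 1²) = √82 ≈ 9.055
cos θ = (a·b)/(|a||b|) = -56/(11.83·9.055) ≈ -0.5227
θ = arccos(-0.5227) ≈ 121.5°

121.5°


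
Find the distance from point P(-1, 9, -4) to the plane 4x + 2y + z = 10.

distance = |a·x₀ + b·y₀ + c·z₀ - d| / √(a² + b² + c²)
  = |4·(-1) + 2·9 + 1·(-4) - 10| / √(4² + 2² + 1²)
  = |-4 + 18 - 4 - 10| / √(16 + 4 + 1)
  = |0| / √21
  = 0 / 4.583
  ≈ 0

0


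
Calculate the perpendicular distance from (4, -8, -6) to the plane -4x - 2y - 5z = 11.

distance = |a·x₀ + b·y₀ + c·z₀ - d| / √(a² + b² + c²)
  = |(-4)·4 + (-2)·(-8) + (-5)·(-6) - 11| / √((-4)² + (-2)² + (-5)²)
  = |-16 + 16 + 30 - 11| / √(16 + 4 + 25)
  = |19| / √45
  = 19 / 6.708
  ≈ 2.832

2.832


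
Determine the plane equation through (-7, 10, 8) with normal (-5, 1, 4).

The plane through P with normal n = (a, b, c) satisfies n·(r - P) = 0,
i.e. ax + by + cz = a·x₀ + b·y₀ + c·z₀.
d = (-5)·(-7) + 1·10 + 4·8
  = 35 + 10 + 32
  = 77
Equation: -5x + y + 4z = 77

-5x + y + 4z = 77


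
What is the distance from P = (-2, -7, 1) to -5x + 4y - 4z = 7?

distance = |a·x₀ + b·y₀ + c·z₀ - d| / √(a² + b² + c²)
  = |(-5)·(-2) + 4·(-7) + (-4)·1 - 7| / √((-5)² + 4² + (-4)²)
  = |10 - 28 - 4 - 7| / √(25 + 16 + 16)
  = |-29| / √57
  = 29 / 7.55
  ≈ 3.841

3.841


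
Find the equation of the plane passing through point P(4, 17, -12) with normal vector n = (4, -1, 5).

The plane through P with normal n = (a, b, c) satisfies n·(r - P) = 0,
i.e. ax + by + cz = a·x₀ + b·y₀ + c·z₀.
d = 4·4 + (-1)·17 + 5·(-12)
  = 16 - 17 - 60
  = -61
Equation: 4x - y + 5z = -61

4x - y + 5z = -61


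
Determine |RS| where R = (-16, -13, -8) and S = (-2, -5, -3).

d = √[(x₂-x₁)² + (y₂-y₁)² + (z₂-z₁)²]
  = √[14² + 8² + 5²]
  = √[196 + 64 + 25]
  = √285
  ≈ 16.88

16.88


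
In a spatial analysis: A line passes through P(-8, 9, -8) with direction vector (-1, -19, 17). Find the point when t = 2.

P(t) = P + t·d
  = (-8 + (-1)·2, 9 + (-19)·2, -8 + 17·2)
  = (-8 - 2, 9 - 38, -8 + 34)
  = (-10, -29, 26)

(-10, -29, 26)


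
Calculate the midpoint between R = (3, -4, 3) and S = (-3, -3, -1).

M = ((x₁+x₂)/2, (y₁+y₂)/2, (z₁+z₂)/2)
  = ((3 - 3)/2, (-4 - 3)/2, (3 - 1)/2)
  = (0/2, -7/2, 2/2)
  = (0, -3.5, 1)

(0, -3.5, 1)


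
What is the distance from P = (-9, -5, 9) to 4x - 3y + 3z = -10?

distance = |a·x₀ + b·y₀ + c·z₀ - d| / √(a² + b² + c²)
  = |4·(-9) + (-3)·(-5) + 3·9 - (-10)| / √(4² + (-3)² + 3²)
  = |-36 + 15 + 27 + 10| / √(16 + 9 + 9)
  = |16| / √34
  = 16 / 5.831
  ≈ 2.744

2.744


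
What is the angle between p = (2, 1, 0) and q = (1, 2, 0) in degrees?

p·q = 2·1 + 1·2 + 0·0 = 2 + 2 + 0 = 4
|p| = √(2² + 1² + 0²) = √5 ≈ 2.236
|q| = √(1² + 2² + 0²) = √5 ≈ 2.236
cos θ = (p·q)/(|p||q|) = 4/(2.236·2.236) ≈ 0.8
θ = arccos(0.8) ≈ 36.87°

36.87°


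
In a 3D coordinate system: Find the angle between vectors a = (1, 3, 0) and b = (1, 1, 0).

a·b = 1·1 + 3·1 + 0·0 = 1 + 3 + 0 = 4
|a| = √(1² + 3² + 0²) = √10 ≈ 3.162
|b| = √(1² + 1² + 0²) = √2 ≈ 1.414
cos θ = (a·b)/(|a||b|) = 4/(3.162·1.414) ≈ 0.8944
θ = arccos(0.8944) ≈ 26.57°

26.57°


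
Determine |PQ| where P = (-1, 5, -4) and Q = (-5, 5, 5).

d = √[(x₂-x₁)² + (y₂-y₁)² + (z₂-z₁)²]
  = √[(-4)² + 0² + 9²]
  = √[16 + 0 + 81]
  = √97
  ≈ 9.849

9.849


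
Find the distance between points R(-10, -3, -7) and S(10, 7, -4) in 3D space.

d = √[(x₂-x₁)² + (y₂-y₁)² + (z₂-z₁)²]
  = √[20² + 10² + 3²]
  = √[400 + 100 + 9]
  = √509
  ≈ 22.56

22.56


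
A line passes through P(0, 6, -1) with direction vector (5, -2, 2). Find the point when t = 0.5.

P(t) = P + t·d
  = (0 + 5·0.5, 6 + (-2)·0.5, -1 + 2·0.5)
  = (0 + 2.5, 6 - 1, -1 + 1)
  = (2.5, 5, 0)

(2.5, 5, 0)


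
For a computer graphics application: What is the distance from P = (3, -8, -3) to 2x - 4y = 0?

distance = |a·x₀ + b·y₀ + c·z₀ - d| / √(a² + b² + c²)
  = |2·3 + (-4)·(-8) + 0·(-3) - 0| / √(2² + (-4)² + 0²)
  = |6 + 32 + 0 + 0| / √(4 + 16 + 0)
  = |38| / √20
  = 38 / 4.472
  ≈ 8.497

8.497


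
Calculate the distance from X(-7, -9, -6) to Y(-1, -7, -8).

d = √[(x₂-x₁)² + (y₂-y₁)² + (z₂-z₁)²]
  = √[6² + 2² + (-2)²]
  = √[36 + 4 + 4]
  = √44
  ≈ 6.633

6.633


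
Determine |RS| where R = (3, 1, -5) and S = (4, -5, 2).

d = √[(x₂-x₁)² + (y₂-y₁)² + (z₂-z₁)²]
  = √[1² + (-6)² + 7²]
  = √[1 + 36 + 49]
  = √86
  ≈ 9.274

9.274


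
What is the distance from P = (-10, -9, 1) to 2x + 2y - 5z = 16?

distance = |a·x₀ + b·y₀ + c·z₀ - d| / √(a² + b² + c²)
  = |2·(-10) + 2·(-9) + (-5)·1 - 16| / √(2² + 2² + (-5)²)
  = |-20 - 18 - 5 - 16| / √(4 + 4 + 25)
  = |-59| / √33
  = 59 / 5.745
  ≈ 10.27

10.27


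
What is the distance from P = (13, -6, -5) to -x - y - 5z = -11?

distance = |a·x₀ + b·y₀ + c·z₀ - d| / √(a² + b² + c²)
  = |(-1)·13 + (-1)·(-6) + (-5)·(-5) - (-11)| / √((-1)² + (-1)² + (-5)²)
  = |-13 + 6 + 25 + 11| / √(1 + 1 + 25)
  = |29| / √27
  = 29 / 5.196
  ≈ 5.581

5.581


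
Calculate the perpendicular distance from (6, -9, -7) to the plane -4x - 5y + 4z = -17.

distance = |a·x₀ + b·y₀ + c·z₀ - d| / √(a² + b² + c²)
  = |(-4)·6 + (-5)·(-9) + 4·(-7) - (-17)| / √((-4)² + (-5)² + 4²)
  = |-24 + 45 - 28 + 17| / √(16 + 25 + 16)
  = |10| / √57
  = 10 / 7.55
  ≈ 1.325

1.325


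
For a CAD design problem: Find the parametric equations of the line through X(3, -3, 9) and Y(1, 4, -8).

Direction vector d = Y - X = (1 - 3, 4 + 3, -8 - 9) = (-2, 7, -17)
Parametric form r = X + t·d:
x = 3 - 2t, y = -3 + 7t, z = 9 - 17t

x = 3 - 2t, y = -3 + 7t, z = 9 - 17t


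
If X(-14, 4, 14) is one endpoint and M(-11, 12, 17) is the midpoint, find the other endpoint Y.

Y = 2M - X
  = (2·(-11) - (-14), 2·12 - 4, 2·17 - 14)
  = (-22 + 14, 24 - 4, 34 - 14)
  = (-8, 20, 20)

(-8, 20, 20)


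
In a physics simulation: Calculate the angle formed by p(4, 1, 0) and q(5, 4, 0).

p·q = 4·5 + 1·4 + 0·0 = 20 + 4 + 0 = 24
|p| = √(4² + 1² + 0²) = √17 ≈ 4.123
|q| = √(5² + 4² + 0²) = √41 ≈ 6.403
cos θ = (p·q)/(|p||q|) = 24/(4.123·6.403) ≈ 0.9091
θ = arccos(0.9091) ≈ 24.62°

24.62°


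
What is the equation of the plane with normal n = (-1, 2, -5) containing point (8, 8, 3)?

The plane through P with normal n = (a, b, c) satisfies n·(r - P) = 0,
i.e. ax + by + cz = a·x₀ + b·y₀ + c·z₀.
d = (-1)·8 + 2·8 + (-5)·3
  = -8 + 16 - 15
  = -7
Equation: -x + 2y - 5z = -7

-x + 2y - 5z = -7


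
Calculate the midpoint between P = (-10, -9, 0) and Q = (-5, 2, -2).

M = ((x₁+x₂)/2, (y₁+y₂)/2, (z₁+z₂)/2)
  = ((-10 - 5)/2, (-9 + 2)/2, (0 - 2)/2)
  = (-15/2, -7/2, -2/2)
  = (-7.5, -3.5, -1)

(-7.5, -3.5, -1)


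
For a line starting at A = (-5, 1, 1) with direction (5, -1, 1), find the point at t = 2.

P(t) = A + t·d
  = (-5 + 5·2, 1 + (-1)·2, 1 + 1·2)
  = (-5 + 10, 1 - 2, 1 + 2)
  = (5, -1, 3)

(5, -1, 3)


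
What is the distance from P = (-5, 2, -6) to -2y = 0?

distance = |a·x₀ + b·y₀ + c·z₀ - d| / √(a² + b² + c²)
  = |0·(-5) + (-2)·2 + 0·(-6) - 0| / √(0² + (-2)² + 0²)
  = |0 - 4 + 0 + 0| / √(0 + 4 + 0)
  = |-4| / √4
  = 4 / 2
  ≈ 2

2


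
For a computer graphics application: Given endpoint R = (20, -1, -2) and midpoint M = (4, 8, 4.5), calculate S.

S = 2M - R
  = (2·4 - 20, 2·8 - (-1), 2·4.5 - (-2))
  = (8 - 20, 16 + 1, 9 + 2)
  = (-12, 17, 11)

(-12, 17, 11)


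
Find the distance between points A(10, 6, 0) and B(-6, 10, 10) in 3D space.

d = √[(x₂-x₁)² + (y₂-y₁)² + (z₂-z₁)²]
  = √[(-16)² + 4² + 10²]
  = √[256 + 16 + 100]
  = √372
  ≈ 19.29

19.29


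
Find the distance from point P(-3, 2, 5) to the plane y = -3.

distance = |a·x₀ + b·y₀ + c·z₀ - d| / √(a² + b² + c²)
  = |0·(-3) + 1·2 + 0·5 - (-3)| / √(0² + 1² + 0²)
  = |0 + 2 + 0 + 3| / √(0 + 1 + 0)
  = |5| / √1
  = 5 / 1
  ≈ 5

5


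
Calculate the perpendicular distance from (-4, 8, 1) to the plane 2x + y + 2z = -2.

distance = |a·x₀ + b·y₀ + c·z₀ - d| / √(a² + b² + c²)
  = |2·(-4) + 1·8 + 2·1 - (-2)| / √(2² + 1² + 2²)
  = |-8 + 8 + 2 + 2| / √(4 + 1 + 4)
  = |4| / √9
  = 4 / 3
  ≈ 1.333

1.333


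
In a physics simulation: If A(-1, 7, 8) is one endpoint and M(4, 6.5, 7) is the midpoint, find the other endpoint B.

B = 2M - A
  = (2·4 - (-1), 2·6.5 - 7, 2·7 - 8)
  = (8 + 1, 13 - 7, 14 - 8)
  = (9, 6, 6)

(9, 6, 6)


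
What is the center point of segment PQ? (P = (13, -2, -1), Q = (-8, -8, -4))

M = ((x₁+x₂)/2, (y₁+y₂)/2, (z₁+z₂)/2)
  = ((13 - 8)/2, (-2 - 8)/2, (-1 - 4)/2)
  = (5/2, -10/2, -5/2)
  = (2.5, -5, -2.5)

(2.5, -5, -2.5)


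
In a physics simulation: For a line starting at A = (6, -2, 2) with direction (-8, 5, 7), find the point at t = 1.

P(t) = A + t·d
  = (6 + (-8)·1, -2 + 5·1, 2 + 7·1)
  = (6 - 8, -2 + 5, 2 + 7)
  = (-2, 3, 9)

(-2, 3, 9)


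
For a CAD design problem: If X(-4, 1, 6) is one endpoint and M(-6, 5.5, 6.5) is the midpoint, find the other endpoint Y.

Y = 2M - X
  = (2·(-6) - (-4), 2·5.5 - 1, 2·6.5 - 6)
  = (-12 + 4, 11 - 1, 13 - 6)
  = (-8, 10, 7)

(-8, 10, 7)


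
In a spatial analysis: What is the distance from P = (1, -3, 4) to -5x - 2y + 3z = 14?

distance = |a·x₀ + b·y₀ + c·z₀ - d| / √(a² + b² + c²)
  = |(-5)·1 + (-2)·(-3) + 3·4 - 14| / √((-5)² + (-2)² + 3²)
  = |-5 + 6 + 12 - 14| / √(25 + 4 + 9)
  = |-1| / √38
  = 1 / 6.164
  ≈ 0.1622

0.1622


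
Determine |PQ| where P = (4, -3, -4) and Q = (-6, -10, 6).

d = √[(x₂-x₁)² + (y₂-y₁)² + (z₂-z₁)²]
  = √[(-10)² + (-7)² + 10²]
  = √[100 + 49 + 100]
  = √249
  ≈ 15.78

15.78


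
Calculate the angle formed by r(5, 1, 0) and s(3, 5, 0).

r·s = 5·3 + 1·5 + 0·0 = 15 + 5 + 0 = 20
|r| = √(5² + 1² + 0²) = √26 ≈ 5.099
|s| = √(3² + 5² + 0²) = √34 ≈ 5.831
cos θ = (r·s)/(|r||s|) = 20/(5.099·5.831) ≈ 0.6727
θ = arccos(0.6727) ≈ 47.73°

47.73°


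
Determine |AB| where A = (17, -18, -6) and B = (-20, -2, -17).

d = √[(x₂-x₁)² + (y₂-y₁)² + (z₂-z₁)²]
  = √[(-37)² + 16² + (-11)²]
  = √[1369 + 256 + 121]
  = √1746
  ≈ 41.79

41.79


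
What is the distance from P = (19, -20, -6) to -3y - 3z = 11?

distance = |a·x₀ + b·y₀ + c·z₀ - d| / √(a² + b² + c²)
  = |0·19 + (-3)·(-20) + (-3)·(-6) - 11| / √(0² + (-3)² + (-3)²)
  = |0 + 60 + 18 - 11| / √(0 + 9 + 9)
  = |67| / √18
  = 67 / 4.243
  ≈ 15.79

15.79


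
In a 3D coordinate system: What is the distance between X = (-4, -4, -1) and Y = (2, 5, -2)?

d = √[(x₂-x₁)² + (y₂-y₁)² + (z₂-z₁)²]
  = √[6² + 9² + (-1)²]
  = √[36 + 81 + 1]
  = √118
  ≈ 10.86

10.86


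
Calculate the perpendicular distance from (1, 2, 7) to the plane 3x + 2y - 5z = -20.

distance = |a·x₀ + b·y₀ + c·z₀ - d| / √(a² + b² + c²)
  = |3·1 + 2·2 + (-5)·7 - (-20)| / √(3² + 2² + (-5)²)
  = |3 + 4 - 35 + 20| / √(9 + 4 + 25)
  = |-8| / √38
  = 8 / 6.164
  ≈ 1.298

1.298


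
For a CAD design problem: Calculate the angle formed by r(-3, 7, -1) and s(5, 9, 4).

r·s = (-3)·5 + 7·9 + (-1)·4 = -15 + 63 - 4 = 44
|r| = √((-3)² + 7² + (-1)²) = √59 ≈ 7.681
|s| = √(5² + 9² + 4²) = √122 ≈ 11.05
cos θ = (r·s)/(|r||s|) = 44/(7.681·11.05) ≈ 0.5186
θ = arccos(0.5186) ≈ 58.76°

58.76°


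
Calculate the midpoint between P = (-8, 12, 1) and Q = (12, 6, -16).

M = ((x₁+x₂)/2, (y₁+y₂)/2, (z₁+z₂)/2)
  = ((-8 + 12)/2, (12 + 6)/2, (1 - 16)/2)
  = (4/2, 18/2, -15/2)
  = (2, 9, -7.5)

(2, 9, -7.5)


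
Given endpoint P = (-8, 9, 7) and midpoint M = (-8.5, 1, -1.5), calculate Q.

Q = 2M - P
  = (2·(-8.5) - (-8), 2·1 - 9, 2·(-1.5) - 7)
  = (-17 + 8, 2 - 9, -3 - 7)
  = (-9, -7, -10)

(-9, -7, -10)


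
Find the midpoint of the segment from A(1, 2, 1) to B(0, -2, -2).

M = ((x₁+x₂)/2, (y₁+y₂)/2, (z₁+z₂)/2)
  = ((1 + 0)/2, (2 - 2)/2, (1 - 2)/2)
  = (1/2, 0/2, -1/2)
  = (0.5, 0, -0.5)

(0.5, 0, -0.5)


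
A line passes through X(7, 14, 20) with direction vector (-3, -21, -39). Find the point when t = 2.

P(t) = X + t·d
  = (7 + (-3)·2, 14 + (-21)·2, 20 + (-39)·2)
  = (7 - 6, 14 - 42, 20 - 78)
  = (1, -28, -58)

(1, -28, -58)


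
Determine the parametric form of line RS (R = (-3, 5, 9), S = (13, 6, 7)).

Direction vector d = S - R = (13 + 3, 6 - 5, 7 - 9) = (16, 1, -2)
Parametric form r = R + t·d:
x = -3 + 16t, y = 5 + t, z = 9 - 2t

x = -3 + 16t, y = 5 + t, z = 9 - 2t


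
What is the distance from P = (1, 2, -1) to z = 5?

distance = |a·x₀ + b·y₀ + c·z₀ - d| / √(a² + b² + c²)
  = |0·1 + 0·2 + 1·(-1) - 5| / √(0² + 0² + 1²)
  = |0 + 0 - 1 - 5| / √(0 + 0 + 1)
  = |-6| / √1
  = 6 / 1
  ≈ 6

6


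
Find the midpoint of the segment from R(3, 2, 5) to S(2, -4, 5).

M = ((x₁+x₂)/2, (y₁+y₂)/2, (z₁+z₂)/2)
  = ((3 + 2)/2, (2 - 4)/2, (5 + 5)/2)
  = (5/2, -2/2, 10/2)
  = (2.5, -1, 5)

(2.5, -1, 5)


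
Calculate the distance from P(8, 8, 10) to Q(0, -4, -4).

d = √[(x₂-x₁)² + (y₂-y₁)² + (z₂-z₁)²]
  = √[(-8)² + (-12)² + (-14)²]
  = √[64 + 144 + 196]
  = √404
  ≈ 20.1

20.1


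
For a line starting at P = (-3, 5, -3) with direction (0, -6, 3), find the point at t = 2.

P(t) = P + t·d
  = (-3 + 0·2, 5 + (-6)·2, -3 + 3·2)
  = (-3 + 0, 5 - 12, -3 + 6)
  = (-3, -7, 3)

(-3, -7, 3)


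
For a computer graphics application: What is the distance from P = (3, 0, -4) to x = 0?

distance = |a·x₀ + b·y₀ + c·z₀ - d| / √(a² + b² + c²)
  = |1·3 + 0·0 + 0·(-4) - 0| / √(1² + 0² + 0²)
  = |3 + 0 + 0 + 0| / √(1 + 0 + 0)
  = |3| / √1
  = 3 / 1
  ≈ 3

3


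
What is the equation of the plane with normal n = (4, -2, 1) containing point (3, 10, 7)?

The plane through P with normal n = (a, b, c) satisfies n·(r - P) = 0,
i.e. ax + by + cz = a·x₀ + b·y₀ + c·z₀.
d = 4·3 + (-2)·10 + 1·7
  = 12 - 20 + 7
  = -1
Equation: 4x - 2y + z = -1

4x - 2y + z = -1
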